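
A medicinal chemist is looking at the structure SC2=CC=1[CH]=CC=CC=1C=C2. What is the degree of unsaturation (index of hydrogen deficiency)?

7

Degree of unsaturation = (number of rings) + (number of π bonds).
Ring closures in the SMILES: 2.
π bonds: 5 double bonds (each 1 DoU) → 5 DoU from unsaturation.
Total DoU = 2 + 5 = 7.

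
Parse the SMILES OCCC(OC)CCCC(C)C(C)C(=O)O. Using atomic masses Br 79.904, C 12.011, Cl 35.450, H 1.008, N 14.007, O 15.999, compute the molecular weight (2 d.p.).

First, the molecular formula is C12H24O4 (counting implicit H from valence).
  C: 12 × 12.011 = 144.132
  H: 24 × 1.008 = 24.192
  O: 4 × 15.999 = 63.996
Sum: 12×12.011 + 24×1.008 + 4×15.999 = 232.320 → 232.32 g/mol.

232.32 g/mol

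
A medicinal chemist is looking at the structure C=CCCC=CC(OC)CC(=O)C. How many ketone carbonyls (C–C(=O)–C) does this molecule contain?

The ketone motif appears at heavy-atom position 11 in the SMILES.
Other groups present: 2 alkene, 1 ether.
Ketone count: 1.

1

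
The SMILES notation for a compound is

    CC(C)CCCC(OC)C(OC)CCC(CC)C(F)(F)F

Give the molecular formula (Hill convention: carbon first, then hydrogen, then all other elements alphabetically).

C16H31F3O2

Walk through each heavy atom and fill implicit hydrogens from standard valence (C 4, N 3, O 2, S 2, halogen 1):
  atom 1: C, bond orders sum to 1 (valence 4) → 3 H
  atom 2: C, bond orders sum to 3 (valence 4) → 1 H
  atom 3: C, bond orders sum to 1 (valence 4) → 3 H
  atom 4: C, bond orders sum to 2 (valence 4) → 2 H
  atom 5: C, bond orders sum to 2 (valence 4) → 2 H
  atom 6: C, bond orders sum to 2 (valence 4) → 2 H
  atom 7: C, bond orders sum to 3 (valence 4) → 1 H
  atom 8: O, bond orders sum to 2 (valence 2) → 0 H
  atom 9: C, bond orders sum to 1 (valence 4) → 3 H
  atom 10: C, bond orders sum to 3 (valence 4) → 1 H
  atom 11: O, bond orders sum to 2 (valence 2) → 0 H
  atom 12: C, bond orders sum to 1 (valence 4) → 3 H
  atom 13: C, bond orders sum to 2 (valence 4) → 2 H
  atom 14: C, bond orders sum to 2 (valence 4) → 2 H
  atom 15: C, bond orders sum to 3 (valence 4) → 1 H
  atom 16: C, bond orders sum to 2 (valence 4) → 2 H
  atom 17: C, bond orders sum to 1 (valence 4) → 3 H
  atom 18: C, bond orders sum to 4 (valence 4) → 0 H
  atom 19: F (halogen, monovalent) → 0 H
  atom 20: F (halogen, monovalent) → 0 H
  atom 21: F (halogen, monovalent) → 0 H
Totals → C:16, H:31, F:3, O:2.
In Hill order: C16H31F3O2.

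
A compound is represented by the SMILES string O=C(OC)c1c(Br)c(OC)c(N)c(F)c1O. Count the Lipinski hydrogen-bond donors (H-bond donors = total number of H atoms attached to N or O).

3

Donors: find every N or O and count the H atoms it carries.
  atom 1 (O): bond orders sum to 2 → 0 H
  atom 3 (O): bond orders sum to 2 → 0 H
  atom 9 (O): bond orders sum to 2 → 0 H
  atom 12 (N): bond orders sum to 1 → 2 H
  atom 16 (O): bond orders sum to 1 → 1 H
Lipinski HBD = 3.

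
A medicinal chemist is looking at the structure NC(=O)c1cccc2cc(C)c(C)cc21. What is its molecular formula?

C13H13NO

Walk through each heavy atom and fill implicit hydrogens from standard valence (C 4, N 3, O 2, S 2, halogen 1); for lowercase aromatic atoms, an aromatic c carries 1 H when it has two neighbours and 0 H with three, and aromatic n carries 0 H:
  atom 1: N, bond orders sum to 1 (valence 3) → 2 H
  atom 2: C, bond orders sum to 4 (valence 4) → 0 H
  atom 3: O, bond orders sum to 2 (valence 2) → 0 H
  atom 4: aromatic c, 3 neighbours → 0 H
  atom 5: aromatic c, 2 neighbours → 1 H
  atom 6: aromatic c, 2 neighbours → 1 H
  atom 7: aromatic c, 2 neighbours → 1 H
  atom 8: aromatic c, 3 neighbours → 0 H
  atom 9: aromatic c, 2 neighbours → 1 H
  atom 10: aromatic c, 3 neighbours → 0 H
  atom 11: C, bond orders sum to 1 (valence 4) → 3 H
  atom 12: aromatic c, 3 neighbours → 0 H
  atom 13: C, bond orders sum to 1 (valence 4) → 3 H
  atom 14: aromatic c, 2 neighbours → 1 H
  atom 15: aromatic c, 3 neighbours → 0 H
Totals → C:13, H:13, N:1, O:1.
In Hill order: C13H13NO.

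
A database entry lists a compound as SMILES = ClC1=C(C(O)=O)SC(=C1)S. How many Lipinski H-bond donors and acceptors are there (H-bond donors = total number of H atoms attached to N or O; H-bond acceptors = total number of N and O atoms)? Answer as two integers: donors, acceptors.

1, 2

Donors: find every N or O and count the H atoms it carries.
  atom 5 (O): bond orders sum to 1 → 1 H
  atom 6 (O): bond orders sum to 2 → 0 H
Lipinski HBD = 1.
Acceptors: N atoms = 0, O atoms = 2 → HBA = 2.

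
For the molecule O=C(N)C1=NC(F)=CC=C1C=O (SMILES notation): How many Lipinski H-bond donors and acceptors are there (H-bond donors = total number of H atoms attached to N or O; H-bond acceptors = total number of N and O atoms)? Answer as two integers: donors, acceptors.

Donors: find every N or O and count the H atoms it carries.
  atom 1 (O): bond orders sum to 2 → 0 H
  atom 3 (N): bond orders sum to 1 → 2 H
  atom 5 (N): bond orders sum to 3 → 0 H
  atom 12 (O): bond orders sum to 2 → 0 H
Lipinski HBD = 2.
Acceptors: N atoms = 2, O atoms = 2 → HBA = 4.

2, 4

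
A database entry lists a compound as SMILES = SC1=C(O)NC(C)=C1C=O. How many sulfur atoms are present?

Scan the SMILES for S atoms (remember two-letter symbols like Cl and Br are single atoms).
Sulfur count: 1.

1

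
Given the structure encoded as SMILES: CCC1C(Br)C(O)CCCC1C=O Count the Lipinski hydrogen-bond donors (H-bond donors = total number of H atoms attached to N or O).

Donors: find every N or O and count the H atoms it carries.
  atom 7 (O): bond orders sum to 1 → 1 H
  atom 13 (O): bond orders sum to 2 → 0 H
Lipinski HBD = 1.

1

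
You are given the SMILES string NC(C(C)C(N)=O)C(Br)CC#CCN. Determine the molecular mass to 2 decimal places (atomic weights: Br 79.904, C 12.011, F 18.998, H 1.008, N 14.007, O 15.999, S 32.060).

First, the molecular formula is C9H16BrN3O (counting implicit H from valence).
  Br: 1 × 79.904 = 79.904
  C: 9 × 12.011 = 108.099
  H: 16 × 1.008 = 16.128
  N: 3 × 14.007 = 42.021
  O: 1 × 15.999 = 15.999
Sum: 1×79.904 + 9×12.011 + 16×1.008 + 3×14.007 + 1×15.999 = 262.151 → 262.15 g/mol.

262.15 g/mol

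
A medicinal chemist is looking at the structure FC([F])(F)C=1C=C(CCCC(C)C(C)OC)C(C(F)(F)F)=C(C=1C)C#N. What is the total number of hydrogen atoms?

Walk through each heavy atom and fill implicit hydrogens from standard valence (C 4, N 3, O 2, S 2, halogen 1):
  atom 1: F (halogen, monovalent) → 0 H
  atom 2: C, bond orders sum to 4 (valence 4) → 0 H
  atom 3: F with explicit H count 0
  atom 4: F (halogen, monovalent) → 0 H
  atom 5: C, bond orders sum to 4 (valence 4) → 0 H
  atom 6: C, bond orders sum to 3 (valence 4) → 1 H
  atom 7: C, bond orders sum to 4 (valence 4) → 0 H
  atom 8: C, bond orders sum to 2 (valence 4) → 2 H
  atom 9: C, bond orders sum to 2 (valence 4) → 2 H
  atom 10: C, bond orders sum to 2 (valence 4) → 2 H
  atom 11: C, bond orders sum to 3 (valence 4) → 1 H
  atom 12: C, bond orders sum to 1 (valence 4) → 3 H
  atom 13: C, bond orders sum to 3 (valence 4) → 1 H
  atom 14: C, bond orders sum to 1 (valence 4) → 3 H
  atom 15: O, bond orders sum to 2 (valence 2) → 0 H
  atom 16: C, bond orders sum to 1 (valence 4) → 3 H
  atom 17: C, bond orders sum to 4 (valence 4) → 0 H
  atom 18: C, bond orders sum to 4 (valence 4) → 0 H
  atom 19: F (halogen, monovalent) → 0 H
  atom 20: F (halogen, monovalent) → 0 H
  atom 21: F (halogen, monovalent) → 0 H
  atom 22: C, bond orders sum to 4 (valence 4) → 0 H
  atom 23: C, bond orders sum to 4 (valence 4) → 0 H
  atom 24: C, bond orders sum to 1 (valence 4) → 3 H
  atom 25: C, bond orders sum to 4 (valence 4) → 0 H
  atom 26: N, bond orders sum to 3 (valence 3) → 0 H
Total hydrogens: 21.

21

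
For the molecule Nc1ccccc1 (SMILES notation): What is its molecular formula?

Walk through each heavy atom and fill implicit hydrogens from standard valence (C 4, N 3, O 2, S 2, halogen 1); for lowercase aromatic atoms, an aromatic c carries 1 H when it has two neighbours and 0 H with three, and aromatic n carries 0 H:
  atom 1: N, bond orders sum to 1 (valence 3) → 2 H
  atom 2: aromatic c, 3 neighbours → 0 H
  atom 3: aromatic c, 2 neighbours → 1 H
  atom 4: aromatic c, 2 neighbours → 1 H
  atom 5: aromatic c, 2 neighbours → 1 H
  atom 6: aromatic c, 2 neighbours → 1 H
  atom 7: aromatic c, 2 neighbours → 1 H
Totals → C:6, H:7, N:1.
In Hill order: C6H7N.

C6H7N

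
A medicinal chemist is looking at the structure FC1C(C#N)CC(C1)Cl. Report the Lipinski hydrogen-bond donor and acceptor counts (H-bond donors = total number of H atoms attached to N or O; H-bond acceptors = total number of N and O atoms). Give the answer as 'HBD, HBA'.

0, 1

Donors: find every N or O and count the H atoms it carries.
  atom 5 (N): bond orders sum to 3 → 0 H
Lipinski HBD = 0.
Acceptors: N atoms = 1, O atoms = 0 → HBA = 1.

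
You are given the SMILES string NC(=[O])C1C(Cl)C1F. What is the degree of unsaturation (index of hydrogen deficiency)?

Molecular formula: C4H5ClFNO.
DoU = (2C + 2 + N − H − X) / 2, where X is the halogen count and O/S are ignored.
    = (2·4 + 2 + 1 − 5 − 2) / 2 = 4 / 2 = 2.

2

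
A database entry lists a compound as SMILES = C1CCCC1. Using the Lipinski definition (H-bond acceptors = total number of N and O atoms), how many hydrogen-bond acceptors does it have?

0

N atoms: 0; O atoms: 0.
Lipinski HBA = 0 + 0 = 0.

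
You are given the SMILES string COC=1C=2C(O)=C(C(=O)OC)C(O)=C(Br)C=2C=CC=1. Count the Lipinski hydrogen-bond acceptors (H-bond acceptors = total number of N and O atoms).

5

N atoms: 0; O atoms: 5.
Lipinski HBA = 0 + 5 = 5.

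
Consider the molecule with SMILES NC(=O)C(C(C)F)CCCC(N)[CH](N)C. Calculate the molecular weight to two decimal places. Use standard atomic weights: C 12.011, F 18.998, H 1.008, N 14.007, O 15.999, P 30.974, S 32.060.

First, the molecular formula is C10H22FN3O (counting implicit H from valence).
  C: 10 × 12.011 = 120.110
  F: 1 × 18.998 = 18.998
  H: 22 × 1.008 = 22.176
  N: 3 × 14.007 = 42.021
  O: 1 × 15.999 = 15.999
Sum: 10×12.011 + 1×18.998 + 22×1.008 + 3×14.007 + 1×15.999 = 219.304 → 219.30 g/mol.

219.30 g/mol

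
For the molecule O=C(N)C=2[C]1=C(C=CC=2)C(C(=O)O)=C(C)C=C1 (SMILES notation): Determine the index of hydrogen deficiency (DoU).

9

Degree of unsaturation = (number of rings) + (number of π bonds).
Ring closures in the SMILES: 2.
π bonds: 7 double bonds (each 1 DoU) → 7 DoU from unsaturation.
Total DoU = 2 + 7 = 9.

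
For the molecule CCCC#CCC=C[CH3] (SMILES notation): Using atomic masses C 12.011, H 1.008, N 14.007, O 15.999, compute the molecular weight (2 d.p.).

First, the molecular formula is C9H14 (counting implicit H from valence).
  C: 9 × 12.011 = 108.099
  H: 14 × 1.008 = 14.112
Sum: 9×12.011 + 14×1.008 = 122.211 → 122.21 g/mol.

122.21 g/mol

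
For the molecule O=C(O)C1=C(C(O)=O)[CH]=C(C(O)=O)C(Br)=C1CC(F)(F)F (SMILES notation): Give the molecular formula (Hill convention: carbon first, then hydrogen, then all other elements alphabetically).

C11H6BrF3O6

Walk through each heavy atom and fill implicit hydrogens from standard valence (C 4, N 3, O 2, S 2, halogen 1):
  atom 1: O, bond orders sum to 2 (valence 2) → 0 H
  atom 2: C, bond orders sum to 4 (valence 4) → 0 H
  atom 3: O, bond orders sum to 1 (valence 2) → 1 H
  atom 4: C, bond orders sum to 4 (valence 4) → 0 H
  atom 5: C, bond orders sum to 4 (valence 4) → 0 H
  atom 6: C, bond orders sum to 4 (valence 4) → 0 H
  atom 7: O, bond orders sum to 1 (valence 2) → 1 H
  atom 8: O, bond orders sum to 2 (valence 2) → 0 H
  atom 9: C with explicit H count 1
  atom 10: C, bond orders sum to 4 (valence 4) → 0 H
  atom 11: C, bond orders sum to 4 (valence 4) → 0 H
  atom 12: O, bond orders sum to 1 (valence 2) → 1 H
  atom 13: O, bond orders sum to 2 (valence 2) → 0 H
  atom 14: C, bond orders sum to 4 (valence 4) → 0 H
  atom 15: Br (halogen, monovalent) → 0 H
  atom 16: C, bond orders sum to 4 (valence 4) → 0 H
  atom 17: C, bond orders sum to 2 (valence 4) → 2 H
  atom 18: C, bond orders sum to 4 (valence 4) → 0 H
  atom 19: F (halogen, monovalent) → 0 H
  atom 20: F (halogen, monovalent) → 0 H
  atom 21: F (halogen, monovalent) → 0 H
Totals → C:11, H:6, Br:1, F:3, O:6.
In Hill order: C11H6BrF3O6.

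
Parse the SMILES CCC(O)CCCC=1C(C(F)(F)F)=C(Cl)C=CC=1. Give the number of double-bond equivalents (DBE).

Degree of unsaturation = (number of rings) + (number of π bonds).
Ring closures in the SMILES: 1.
π bonds: 3 double bonds (each 1 DoU) → 3 DoU from unsaturation.
Total DoU = 1 + 3 = 4.

4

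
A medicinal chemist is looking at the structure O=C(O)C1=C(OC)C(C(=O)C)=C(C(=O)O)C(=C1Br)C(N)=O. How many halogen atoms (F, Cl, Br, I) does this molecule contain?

Halogen atoms appear at heavy-atom position 18 (1×Br).
Other groups present: 1 amide, 2 carboxylic acid, 1 ether, 1 ketone.
Halogen count: 1.

1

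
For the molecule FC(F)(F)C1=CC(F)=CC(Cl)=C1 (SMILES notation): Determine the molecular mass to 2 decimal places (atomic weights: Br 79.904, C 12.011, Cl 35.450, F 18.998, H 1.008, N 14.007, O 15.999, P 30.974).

198.54 g/mol

First, the molecular formula is C7H3ClF4 (counting implicit H from valence).
  C: 7 × 12.011 = 84.077
  Cl: 1 × 35.450 = 35.450
  F: 4 × 18.998 = 75.992
  H: 3 × 1.008 = 3.024
Sum: 7×12.011 + 1×35.450 + 4×18.998 + 3×1.008 = 198.543 → 198.54 g/mol.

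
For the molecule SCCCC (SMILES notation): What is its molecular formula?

C4H10S

Walk through each heavy atom and fill implicit hydrogens from standard valence (C 4, N 3, O 2, S 2, halogen 1):
  atom 1: S, bond orders sum to 1 (valence 2) → 1 H
  atom 2: C, bond orders sum to 2 (valence 4) → 2 H
  atom 3: C, bond orders sum to 2 (valence 4) → 2 H
  atom 4: C, bond orders sum to 2 (valence 4) → 2 H
  atom 5: C, bond orders sum to 1 (valence 4) → 3 H
Totals → C:4, H:10, S:1.
In Hill order: C4H10S.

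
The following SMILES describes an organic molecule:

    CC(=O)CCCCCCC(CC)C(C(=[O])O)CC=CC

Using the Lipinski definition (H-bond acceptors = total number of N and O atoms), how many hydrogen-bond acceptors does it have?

3

N atoms: 0; O atoms: 3.
Lipinski HBA = 0 + 3 = 3.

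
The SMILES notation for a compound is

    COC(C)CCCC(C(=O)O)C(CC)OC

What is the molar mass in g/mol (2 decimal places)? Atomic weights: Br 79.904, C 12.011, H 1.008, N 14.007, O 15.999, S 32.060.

First, the molecular formula is C12H24O4 (counting implicit H from valence).
  C: 12 × 12.011 = 144.132
  H: 24 × 1.008 = 24.192
  O: 4 × 15.999 = 63.996
Sum: 12×12.011 + 24×1.008 + 4×15.999 = 232.320 → 232.32 g/mol.

232.32 g/mol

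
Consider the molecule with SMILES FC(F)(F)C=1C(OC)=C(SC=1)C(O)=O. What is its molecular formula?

Walk through each heavy atom and fill implicit hydrogens from standard valence (C 4, N 3, O 2, S 2, halogen 1):
  atom 1: F (halogen, monovalent) → 0 H
  atom 2: C, bond orders sum to 4 (valence 4) → 0 H
  atom 3: F (halogen, monovalent) → 0 H
  atom 4: F (halogen, monovalent) → 0 H
  atom 5: C, bond orders sum to 4 (valence 4) → 0 H
  atom 6: C, bond orders sum to 4 (valence 4) → 0 H
  atom 7: O, bond orders sum to 2 (valence 2) → 0 H
  atom 8: C, bond orders sum to 1 (valence 4) → 3 H
  atom 9: C, bond orders sum to 4 (valence 4) → 0 H
  atom 10: S, bond orders sum to 2 (valence 2) → 0 H
  atom 11: C, bond orders sum to 3 (valence 4) → 1 H
  atom 12: C, bond orders sum to 4 (valence 4) → 0 H
  atom 13: O, bond orders sum to 1 (valence 2) → 1 H
  atom 14: O, bond orders sum to 2 (valence 2) → 0 H
Totals → C:7, H:5, F:3, O:3, S:1.
In Hill order: C7H5F3O3S.

C7H5F3O3S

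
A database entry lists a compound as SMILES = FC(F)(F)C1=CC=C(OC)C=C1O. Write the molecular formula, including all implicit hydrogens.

C8H7F3O2

Walk through each heavy atom and fill implicit hydrogens from standard valence (C 4, N 3, O 2, S 2, halogen 1):
  atom 1: F (halogen, monovalent) → 0 H
  atom 2: C, bond orders sum to 4 (valence 4) → 0 H
  atom 3: F (halogen, monovalent) → 0 H
  atom 4: F (halogen, monovalent) → 0 H
  atom 5: C, bond orders sum to 4 (valence 4) → 0 H
  atom 6: C, bond orders sum to 3 (valence 4) → 1 H
  atom 7: C, bond orders sum to 3 (valence 4) → 1 H
  atom 8: C, bond orders sum to 4 (valence 4) → 0 H
  atom 9: O, bond orders sum to 2 (valence 2) → 0 H
  atom 10: C, bond orders sum to 1 (valence 4) → 3 H
  atom 11: C, bond orders sum to 3 (valence 4) → 1 H
  atom 12: C, bond orders sum to 4 (valence 4) → 0 H
  atom 13: O, bond orders sum to 1 (valence 2) → 1 H
Totals → C:8, H:7, F:3, O:2.
In Hill order: C8H7F3O2.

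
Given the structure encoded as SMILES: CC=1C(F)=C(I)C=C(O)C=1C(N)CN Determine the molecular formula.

Walk through each heavy atom and fill implicit hydrogens from standard valence (C 4, N 3, O 2, S 2, halogen 1):
  atom 1: C, bond orders sum to 1 (valence 4) → 3 H
  atom 2: C, bond orders sum to 4 (valence 4) → 0 H
  atom 3: C, bond orders sum to 4 (valence 4) → 0 H
  atom 4: F (halogen, monovalent) → 0 H
  atom 5: C, bond orders sum to 4 (valence 4) → 0 H
  atom 6: I (halogen, monovalent) → 0 H
  atom 7: C, bond orders sum to 3 (valence 4) → 1 H
  atom 8: C, bond orders sum to 4 (valence 4) → 0 H
  atom 9: O, bond orders sum to 1 (valence 2) → 1 H
  atom 10: C, bond orders sum to 4 (valence 4) → 0 H
  atom 11: C, bond orders sum to 3 (valence 4) → 1 H
  atom 12: N, bond orders sum to 1 (valence 3) → 2 H
  atom 13: C, bond orders sum to 2 (valence 4) → 2 H
  atom 14: N, bond orders sum to 1 (valence 3) → 2 H
Totals → C:9, H:12, F:1, I:1, N:2, O:1.

C9H12FIN2O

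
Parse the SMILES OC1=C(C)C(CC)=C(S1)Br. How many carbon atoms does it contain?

Count every carbon token in the SMILES (each C, including those in ring-closure positions and inside branches).
Carbon count: 7.

7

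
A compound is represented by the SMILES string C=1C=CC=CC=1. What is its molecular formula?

C6H6

Walk through each heavy atom and fill implicit hydrogens from standard valence (C 4, N 3, O 2, S 2, halogen 1):
  atom 1: C, bond orders sum to 3 (valence 4) → 1 H
  atom 2: C, bond orders sum to 3 (valence 4) → 1 H
  atom 3: C, bond orders sum to 3 (valence 4) → 1 H
  atom 4: C, bond orders sum to 3 (valence 4) → 1 H
  atom 5: C, bond orders sum to 3 (valence 4) → 1 H
  atom 6: C, bond orders sum to 3 (valence 4) → 1 H
Totals → C:6, H:6.
In Hill order: C6H6.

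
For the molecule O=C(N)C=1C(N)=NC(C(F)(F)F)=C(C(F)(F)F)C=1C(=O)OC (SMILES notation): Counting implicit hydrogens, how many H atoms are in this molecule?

7

Walk through each heavy atom and fill implicit hydrogens from standard valence (C 4, N 3, O 2, S 2, halogen 1):
  atom 1: O, bond orders sum to 2 (valence 2) → 0 H
  atom 2: C, bond orders sum to 4 (valence 4) → 0 H
  atom 3: N, bond orders sum to 1 (valence 3) → 2 H
  atom 4: C, bond orders sum to 4 (valence 4) → 0 H
  atom 5: C, bond orders sum to 4 (valence 4) → 0 H
  atom 6: N, bond orders sum to 1 (valence 3) → 2 H
  atom 7: N, bond orders sum to 3 (valence 3) → 0 H
  atom 8: C, bond orders sum to 4 (valence 4) → 0 H
  atom 9: C, bond orders sum to 4 (valence 4) → 0 H
  atom 10: F (halogen, monovalent) → 0 H
  atom 11: F (halogen, monovalent) → 0 H
  atom 12: F (halogen, monovalent) → 0 H
  atom 13: C, bond orders sum to 4 (valence 4) → 0 H
  atom 14: C, bond orders sum to 4 (valence 4) → 0 H
  atom 15: F (halogen, monovalent) → 0 H
  atom 16: F (halogen, monovalent) → 0 H
  atom 17: F (halogen, monovalent) → 0 H
  atom 18: C, bond orders sum to 4 (valence 4) → 0 H
  atom 19: C, bond orders sum to 4 (valence 4) → 0 H
  atom 20: O, bond orders sum to 2 (valence 2) → 0 H
  atom 21: O, bond orders sum to 2 (valence 2) → 0 H
  atom 22: C, bond orders sum to 1 (valence 4) → 3 H
Total hydrogens: 7.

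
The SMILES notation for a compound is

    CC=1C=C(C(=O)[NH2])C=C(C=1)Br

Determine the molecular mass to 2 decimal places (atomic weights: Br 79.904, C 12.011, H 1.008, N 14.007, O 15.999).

First, the molecular formula is C8H8BrNO (counting implicit H from valence).
  Br: 1 × 79.904 = 79.904
  C: 8 × 12.011 = 96.088
  H: 8 × 1.008 = 8.064
  N: 1 × 14.007 = 14.007
  O: 1 × 15.999 = 15.999
Sum: 1×79.904 + 8×12.011 + 8×1.008 + 1×14.007 + 1×15.999 = 214.062 → 214.06 g/mol.

214.06 g/mol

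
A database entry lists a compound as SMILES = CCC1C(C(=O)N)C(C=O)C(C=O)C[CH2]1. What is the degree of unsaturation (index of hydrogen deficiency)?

Molecular formula: C11H17NO3.
DoU = (2C + 2 + N − H − X) / 2, where X is the halogen count and O/S are ignored.
    = (2·11 + 2 + 1 − 17 − 0) / 2 = 8 / 2 = 4.

4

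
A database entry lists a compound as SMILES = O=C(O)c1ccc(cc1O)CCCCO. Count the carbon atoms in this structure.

11

Count every carbon token in the SMILES (each C, including those in ring-closure positions and inside branches).
Carbon count: 11.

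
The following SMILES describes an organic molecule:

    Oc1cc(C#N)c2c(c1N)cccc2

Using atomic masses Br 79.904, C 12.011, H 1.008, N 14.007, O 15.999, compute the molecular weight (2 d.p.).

184.20 g/mol

First, the molecular formula is C11H8N2O (counting implicit H from valence).
  C: 11 × 12.011 = 132.121
  H: 8 × 1.008 = 8.064
  N: 2 × 14.007 = 28.014
  O: 1 × 15.999 = 15.999
Sum: 11×12.011 + 8×1.008 + 2×14.007 + 1×15.999 = 184.198 → 184.20 g/mol.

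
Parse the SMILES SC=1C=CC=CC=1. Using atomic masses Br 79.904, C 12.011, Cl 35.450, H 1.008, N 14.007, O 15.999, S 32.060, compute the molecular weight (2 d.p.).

First, the molecular formula is C6H6S (counting implicit H from valence).
  C: 6 × 12.011 = 72.066
  H: 6 × 1.008 = 6.048
  S: 1 × 32.060 = 32.060
Sum: 6×12.011 + 6×1.008 + 1×32.060 = 110.174 → 110.17 g/mol.

110.17 g/mol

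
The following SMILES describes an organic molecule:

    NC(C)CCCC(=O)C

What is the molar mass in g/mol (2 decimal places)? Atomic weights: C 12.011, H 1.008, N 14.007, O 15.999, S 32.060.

129.20 g/mol

First, the molecular formula is C7H15NO (counting implicit H from valence).
  C: 7 × 12.011 = 84.077
  H: 15 × 1.008 = 15.120
  N: 1 × 14.007 = 14.007
  O: 1 × 15.999 = 15.999
Sum: 7×12.011 + 15×1.008 + 1×14.007 + 1×15.999 = 129.203 → 129.20 g/mol.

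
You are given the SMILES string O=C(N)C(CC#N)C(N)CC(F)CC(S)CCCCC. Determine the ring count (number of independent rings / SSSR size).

0

In SMILES, each pair of matching ring-closure digits denotes one ring-closing bond; the number of such bonds equals the number of independent rings.
Ring-closure bonds here: 0.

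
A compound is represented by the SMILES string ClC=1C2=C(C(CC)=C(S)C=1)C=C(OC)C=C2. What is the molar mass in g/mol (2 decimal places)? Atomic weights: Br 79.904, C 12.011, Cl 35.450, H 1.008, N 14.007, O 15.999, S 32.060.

252.76 g/mol

First, the molecular formula is C13H13ClOS (counting implicit H from valence).
  C: 13 × 12.011 = 156.143
  Cl: 1 × 35.450 = 35.450
  H: 13 × 1.008 = 13.104
  O: 1 × 15.999 = 15.999
  S: 1 × 32.060 = 32.060
Sum: 13×12.011 + 1×35.450 + 13×1.008 + 1×15.999 + 1×32.060 = 252.756 → 252.76 g/mol.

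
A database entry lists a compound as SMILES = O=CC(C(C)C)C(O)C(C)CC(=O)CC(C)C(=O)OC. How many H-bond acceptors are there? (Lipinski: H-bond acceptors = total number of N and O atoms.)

N atoms: 0; O atoms: 5.
Lipinski HBA = 0 + 5 = 5.

5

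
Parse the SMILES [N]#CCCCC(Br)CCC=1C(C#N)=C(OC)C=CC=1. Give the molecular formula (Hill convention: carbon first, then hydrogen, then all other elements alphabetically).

Walk through each heavy atom and fill implicit hydrogens from standard valence (C 4, N 3, O 2, S 2, halogen 1):
  atom 1: N with explicit H count 0
  atom 2: C, bond orders sum to 4 (valence 4) → 0 H
  atom 3: C, bond orders sum to 2 (valence 4) → 2 H
  atom 4: C, bond orders sum to 2 (valence 4) → 2 H
  atom 5: C, bond orders sum to 2 (valence 4) → 2 H
  atom 6: C, bond orders sum to 3 (valence 4) → 1 H
  atom 7: Br (halogen, monovalent) → 0 H
  atom 8: C, bond orders sum to 2 (valence 4) → 2 H
  atom 9: C, bond orders sum to 2 (valence 4) → 2 H
  atom 10: C, bond orders sum to 4 (valence 4) → 0 H
  atom 11: C, bond orders sum to 4 (valence 4) → 0 H
  atom 12: C, bond orders sum to 4 (valence 4) → 0 H
  atom 13: N, bond orders sum to 3 (valence 3) → 0 H
  atom 14: C, bond orders sum to 4 (valence 4) → 0 H
  atom 15: O, bond orders sum to 2 (valence 2) → 0 H
  atom 16: C, bond orders sum to 1 (valence 4) → 3 H
  atom 17: C, bond orders sum to 3 (valence 4) → 1 H
  atom 18: C, bond orders sum to 3 (valence 4) → 1 H
  atom 19: C, bond orders sum to 3 (valence 4) → 1 H
Totals → C:15, H:17, Br:1, N:2, O:1.
In Hill order: C15H17BrN2O.

C15H17BrN2O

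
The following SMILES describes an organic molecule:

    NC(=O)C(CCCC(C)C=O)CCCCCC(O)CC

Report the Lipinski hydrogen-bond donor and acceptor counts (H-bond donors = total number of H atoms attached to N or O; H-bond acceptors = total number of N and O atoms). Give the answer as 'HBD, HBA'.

Donors: find every N or O and count the H atoms it carries.
  atom 1 (N): bond orders sum to 1 → 2 H
  atom 3 (O): bond orders sum to 2 → 0 H
  atom 11 (O): bond orders sum to 2 → 0 H
  atom 18 (O): bond orders sum to 1 → 1 H
Lipinski HBD = 3.
Acceptors: N atoms = 1, O atoms = 3 → HBA = 4.

3, 4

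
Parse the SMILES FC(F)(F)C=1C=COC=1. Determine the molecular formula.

Walk through each heavy atom and fill implicit hydrogens from standard valence (C 4, N 3, O 2, S 2, halogen 1):
  atom 1: F (halogen, monovalent) → 0 H
  atom 2: C, bond orders sum to 4 (valence 4) → 0 H
  atom 3: F (halogen, monovalent) → 0 H
  atom 4: F (halogen, monovalent) → 0 H
  atom 5: C, bond orders sum to 4 (valence 4) → 0 H
  atom 6: C, bond orders sum to 3 (valence 4) → 1 H
  atom 7: C, bond orders sum to 3 (valence 4) → 1 H
  atom 8: O, bond orders sum to 2 (valence 2) → 0 H
  atom 9: C, bond orders sum to 3 (valence 4) → 1 H
Totals → C:5, H:3, F:3, O:1.
In Hill order: C5H3F3O.

C5H3F3O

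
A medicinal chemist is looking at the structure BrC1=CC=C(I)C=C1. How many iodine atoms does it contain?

Scan the SMILES for I atoms (remember two-letter symbols like Cl and Br are single atoms).
Iodine count: 1.

1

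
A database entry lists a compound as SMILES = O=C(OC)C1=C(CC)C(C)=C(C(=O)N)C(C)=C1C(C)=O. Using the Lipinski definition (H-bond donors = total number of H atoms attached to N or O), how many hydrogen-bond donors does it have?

2

Donors: find every N or O and count the H atoms it carries.
  atom 1 (O): bond orders sum to 2 → 0 H
  atom 3 (O): bond orders sum to 2 → 0 H
  atom 13 (O): bond orders sum to 2 → 0 H
  atom 14 (N): bond orders sum to 1 → 2 H
  atom 20 (O): bond orders sum to 2 → 0 H
Lipinski HBD = 2.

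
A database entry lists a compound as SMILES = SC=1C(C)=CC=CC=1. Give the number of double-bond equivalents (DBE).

4

Degree of unsaturation = (number of rings) + (number of π bonds).
Ring closures in the SMILES: 1.
π bonds: 3 double bonds (each 1 DoU) → 3 DoU from unsaturation.
Total DoU = 1 + 3 = 4.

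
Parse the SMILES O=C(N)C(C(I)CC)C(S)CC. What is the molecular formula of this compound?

C8H16INOS

Walk through each heavy atom and fill implicit hydrogens from standard valence (C 4, N 3, O 2, S 2, halogen 1):
  atom 1: O, bond orders sum to 2 (valence 2) → 0 H
  atom 2: C, bond orders sum to 4 (valence 4) → 0 H
  atom 3: N, bond orders sum to 1 (valence 3) → 2 H
  atom 4: C, bond orders sum to 3 (valence 4) → 1 H
  atom 5: C, bond orders sum to 3 (valence 4) → 1 H
  atom 6: I (halogen, monovalent) → 0 H
  atom 7: C, bond orders sum to 2 (valence 4) → 2 H
  atom 8: C, bond orders sum to 1 (valence 4) → 3 H
  atom 9: C, bond orders sum to 3 (valence 4) → 1 H
  atom 10: S, bond orders sum to 1 (valence 2) → 1 H
  atom 11: C, bond orders sum to 2 (valence 4) → 2 H
  atom 12: C, bond orders sum to 1 (valence 4) → 3 H
Totals → C:8, H:16, I:1, N:1, O:1, S:1.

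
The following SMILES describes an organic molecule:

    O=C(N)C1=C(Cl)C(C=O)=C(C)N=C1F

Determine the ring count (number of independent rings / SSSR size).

1

In SMILES, each pair of matching ring-closure digits denotes one ring-closing bond; the number of such bonds equals the number of independent rings.
Ring-closure bonds here: 1.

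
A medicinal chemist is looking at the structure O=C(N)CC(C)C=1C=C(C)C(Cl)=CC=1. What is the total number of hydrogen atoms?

14

Walk through each heavy atom and fill implicit hydrogens from standard valence (C 4, N 3, O 2, S 2, halogen 1):
  atom 1: O, bond orders sum to 2 (valence 2) → 0 H
  atom 2: C, bond orders sum to 4 (valence 4) → 0 H
  atom 3: N, bond orders sum to 1 (valence 3) → 2 H
  atom 4: C, bond orders sum to 2 (valence 4) → 2 H
  atom 5: C, bond orders sum to 3 (valence 4) → 1 H
  atom 6: C, bond orders sum to 1 (valence 4) → 3 H
  atom 7: C, bond orders sum to 4 (valence 4) → 0 H
  atom 8: C, bond orders sum to 3 (valence 4) → 1 H
  atom 9: C, bond orders sum to 4 (valence 4) → 0 H
  atom 10: C, bond orders sum to 1 (valence 4) → 3 H
  atom 11: C, bond orders sum to 4 (valence 4) → 0 H
  atom 12: Cl (halogen, monovalent) → 0 H
  atom 13: C, bond orders sum to 3 (valence 4) → 1 H
  atom 14: C, bond orders sum to 3 (valence 4) → 1 H
Total hydrogens: 14.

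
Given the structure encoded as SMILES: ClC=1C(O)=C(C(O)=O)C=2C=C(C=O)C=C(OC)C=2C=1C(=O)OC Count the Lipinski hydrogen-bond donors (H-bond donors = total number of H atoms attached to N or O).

Donors: find every N or O and count the H atoms it carries.
  atom 4 (O): bond orders sum to 1 → 1 H
  atom 7 (O): bond orders sum to 1 → 1 H
  atom 8 (O): bond orders sum to 2 → 0 H
  atom 13 (O): bond orders sum to 2 → 0 H
  atom 16 (O): bond orders sum to 2 → 0 H
  atom 21 (O): bond orders sum to 2 → 0 H
  atom 22 (O): bond orders sum to 2 → 0 H
Lipinski HBD = 2.

2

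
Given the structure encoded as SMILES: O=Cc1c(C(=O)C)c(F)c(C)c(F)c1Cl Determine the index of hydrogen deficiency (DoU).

6

Molecular formula: C10H7ClF2O2.
DoU = (2C + 2 + N − H − X) / 2, where X is the halogen count and O/S are ignored.
    = (2·10 + 2 + 0 − 7 − 3) / 2 = 12 / 2 = 6.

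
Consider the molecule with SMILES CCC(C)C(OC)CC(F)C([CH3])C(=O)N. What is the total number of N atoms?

Scan the SMILES for N atoms (remember two-letter symbols like Cl and Br are single atoms).
Nitrogen count: 1.

1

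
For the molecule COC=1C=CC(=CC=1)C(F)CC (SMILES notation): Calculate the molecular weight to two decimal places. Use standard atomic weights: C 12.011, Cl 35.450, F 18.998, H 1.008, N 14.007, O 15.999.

168.21 g/mol

First, the molecular formula is C10H13FO (counting implicit H from valence).
  C: 10 × 12.011 = 120.110
  F: 1 × 18.998 = 18.998
  H: 13 × 1.008 = 13.104
  O: 1 × 15.999 = 15.999
Sum: 10×12.011 + 1×18.998 + 13×1.008 + 1×15.999 = 168.211 → 168.21 g/mol.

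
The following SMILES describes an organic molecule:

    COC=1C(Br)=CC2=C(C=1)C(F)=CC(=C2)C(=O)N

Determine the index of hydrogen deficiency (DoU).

Degree of unsaturation = (number of rings) + (number of π bonds).
Ring closures in the SMILES: 2.
π bonds: 6 double bonds (each 1 DoU) → 6 DoU from unsaturation.
Total DoU = 2 + 6 = 8.

8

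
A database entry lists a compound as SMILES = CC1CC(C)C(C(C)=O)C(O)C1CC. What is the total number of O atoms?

Scan the SMILES for O atoms (remember two-letter symbols like Cl and Br are single atoms).
Oxygen count: 2.

2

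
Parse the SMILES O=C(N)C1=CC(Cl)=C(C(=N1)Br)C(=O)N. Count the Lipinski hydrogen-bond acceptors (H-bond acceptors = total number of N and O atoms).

5

N atoms: 3; O atoms: 2.
Lipinski HBA = 3 + 2 = 5.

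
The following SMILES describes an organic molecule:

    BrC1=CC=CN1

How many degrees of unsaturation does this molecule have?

3

Degree of unsaturation = (number of rings) + (number of π bonds).
Ring closures in the SMILES: 1.
π bonds: 2 double bonds (each 1 DoU) → 2 DoU from unsaturation.
Total DoU = 1 + 2 = 3.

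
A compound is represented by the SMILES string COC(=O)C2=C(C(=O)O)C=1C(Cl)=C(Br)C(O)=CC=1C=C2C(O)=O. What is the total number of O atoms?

Scan the SMILES for O atoms (remember two-letter symbols like Cl and Br are single atoms).
Oxygen count: 7.

7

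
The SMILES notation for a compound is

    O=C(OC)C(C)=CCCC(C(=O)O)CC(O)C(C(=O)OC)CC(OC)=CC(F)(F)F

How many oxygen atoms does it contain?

Scan the SMILES for O atoms (remember two-letter symbols like Cl and Br are single atoms).
Oxygen count: 8.

8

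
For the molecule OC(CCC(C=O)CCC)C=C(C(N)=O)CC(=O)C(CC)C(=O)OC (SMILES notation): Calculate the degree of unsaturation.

Molecular formula: C18H29NO6.
DoU = (2C + 2 + N − H − X) / 2, where X is the halogen count and O/S are ignored.
    = (2·18 + 2 + 1 − 29 − 0) / 2 = 10 / 2 = 5.

5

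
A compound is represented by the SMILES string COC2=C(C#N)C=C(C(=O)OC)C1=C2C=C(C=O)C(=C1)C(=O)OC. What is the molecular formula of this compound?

C17H13NO6

Walk through each heavy atom and fill implicit hydrogens from standard valence (C 4, N 3, O 2, S 2, halogen 1):
  atom 1: C, bond orders sum to 1 (valence 4) → 3 H
  atom 2: O, bond orders sum to 2 (valence 2) → 0 H
  atom 3: C, bond orders sum to 4 (valence 4) → 0 H
  atom 4: C, bond orders sum to 4 (valence 4) → 0 H
  atom 5: C, bond orders sum to 4 (valence 4) → 0 H
  atom 6: N, bond orders sum to 3 (valence 3) → 0 H
  atom 7: C, bond orders sum to 3 (valence 4) → 1 H
  atom 8: C, bond orders sum to 4 (valence 4) → 0 H
  atom 9: C, bond orders sum to 4 (valence 4) → 0 H
  atom 10: O, bond orders sum to 2 (valence 2) → 0 H
  atom 11: O, bond orders sum to 2 (valence 2) → 0 H
  atom 12: C, bond orders sum to 1 (valence 4) → 3 H
  atom 13: C, bond orders sum to 4 (valence 4) → 0 H
  atom 14: C, bond orders sum to 4 (valence 4) → 0 H
  atom 15: C, bond orders sum to 3 (valence 4) → 1 H
  atom 16: C, bond orders sum to 4 (valence 4) → 0 H
  atom 17: C, bond orders sum to 3 (valence 4) → 1 H
  atom 18: O, bond orders sum to 2 (valence 2) → 0 H
  atom 19: C, bond orders sum to 4 (valence 4) → 0 H
  atom 20: C, bond orders sum to 3 (valence 4) → 1 H
  atom 21: C, bond orders sum to 4 (valence 4) → 0 H
  atom 22: O, bond orders sum to 2 (valence 2) → 0 H
  atom 23: O, bond orders sum to 2 (valence 2) → 0 H
  atom 24: C, bond orders sum to 1 (valence 4) → 3 H
Totals → C:17, H:13, N:1, O:6.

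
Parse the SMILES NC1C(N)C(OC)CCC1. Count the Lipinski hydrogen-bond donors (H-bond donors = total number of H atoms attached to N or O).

Donors: find every N or O and count the H atoms it carries.
  atom 1 (N): bond orders sum to 1 → 2 H
  atom 4 (N): bond orders sum to 1 → 2 H
  atom 6 (O): bond orders sum to 2 → 0 H
Lipinski HBD = 4.

4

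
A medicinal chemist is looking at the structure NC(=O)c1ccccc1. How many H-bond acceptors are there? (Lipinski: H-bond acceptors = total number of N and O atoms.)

2

N atoms: 1; O atoms: 1.
Lipinski HBA = 1 + 1 = 2.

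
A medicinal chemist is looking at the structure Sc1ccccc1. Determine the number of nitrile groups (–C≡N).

0

Scan the SMILES for the nitrile motif — none present.
Groups that are present: 1 thiol.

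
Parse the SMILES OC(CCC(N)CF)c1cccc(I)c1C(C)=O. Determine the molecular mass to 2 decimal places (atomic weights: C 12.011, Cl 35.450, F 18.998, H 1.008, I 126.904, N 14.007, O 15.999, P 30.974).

First, the molecular formula is C13H17FINO2 (counting implicit H from valence).
  C: 13 × 12.011 = 156.143
  F: 1 × 18.998 = 18.998
  H: 17 × 1.008 = 17.136
  I: 1 × 126.904 = 126.904
  N: 1 × 14.007 = 14.007
  O: 2 × 15.999 = 31.998
Sum: 13×12.011 + 1×18.998 + 17×1.008 + 1×126.904 + 1×14.007 + 2×15.999 = 365.186 → 365.19 g/mol.

365.19 g/mol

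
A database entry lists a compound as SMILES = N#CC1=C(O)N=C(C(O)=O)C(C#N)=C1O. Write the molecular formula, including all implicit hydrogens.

C8H3N3O4

Walk through each heavy atom and fill implicit hydrogens from standard valence (C 4, N 3, O 2, S 2, halogen 1):
  atom 1: N, bond orders sum to 3 (valence 3) → 0 H
  atom 2: C, bond orders sum to 4 (valence 4) → 0 H
  atom 3: C, bond orders sum to 4 (valence 4) → 0 H
  atom 4: C, bond orders sum to 4 (valence 4) → 0 H
  atom 5: O, bond orders sum to 1 (valence 2) → 1 H
  atom 6: N, bond orders sum to 3 (valence 3) → 0 H
  atom 7: C, bond orders sum to 4 (valence 4) → 0 H
  atom 8: C, bond orders sum to 4 (valence 4) → 0 H
  atom 9: O, bond orders sum to 1 (valence 2) → 1 H
  atom 10: O, bond orders sum to 2 (valence 2) → 0 H
  atom 11: C, bond orders sum to 4 (valence 4) → 0 H
  atom 12: C, bond orders sum to 4 (valence 4) → 0 H
  atom 13: N, bond orders sum to 3 (valence 3) → 0 H
  atom 14: C, bond orders sum to 4 (valence 4) → 0 H
  atom 15: O, bond orders sum to 1 (valence 2) → 1 H
Totals → C:8, H:3, N:3, O:4.
In Hill order: C8H3N3O4.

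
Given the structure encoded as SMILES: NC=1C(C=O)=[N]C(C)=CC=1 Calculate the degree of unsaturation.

5

Degree of unsaturation = (number of rings) + (number of π bonds).
Ring closures in the SMILES: 1.
π bonds: 4 double bonds (each 1 DoU) → 4 DoU from unsaturation.
Total DoU = 1 + 4 = 5.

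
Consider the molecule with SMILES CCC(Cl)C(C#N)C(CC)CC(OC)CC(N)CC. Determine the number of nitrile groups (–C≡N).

1

The nitrile motif appears at heavy-atom position 6 in the SMILES.
Other groups present: 1 ether, 1 primary amine.
Nitrile count: 1.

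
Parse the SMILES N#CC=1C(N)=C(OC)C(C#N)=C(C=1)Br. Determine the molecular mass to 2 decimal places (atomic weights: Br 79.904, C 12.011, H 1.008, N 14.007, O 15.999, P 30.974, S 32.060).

First, the molecular formula is C9H6BrN3O (counting implicit H from valence).
  Br: 1 × 79.904 = 79.904
  C: 9 × 12.011 = 108.099
  H: 6 × 1.008 = 6.048
  N: 3 × 14.007 = 42.021
  O: 1 × 15.999 = 15.999
Sum: 1×79.904 + 9×12.011 + 6×1.008 + 3×14.007 + 1×15.999 = 252.071 → 252.07 g/mol.

252.07 g/mol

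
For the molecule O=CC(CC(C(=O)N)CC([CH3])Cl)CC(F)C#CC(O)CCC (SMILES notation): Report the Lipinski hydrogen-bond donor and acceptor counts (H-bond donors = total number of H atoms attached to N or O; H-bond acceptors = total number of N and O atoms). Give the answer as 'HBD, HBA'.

Donors: find every N or O and count the H atoms it carries.
  atom 1 (O): bond orders sum to 2 → 0 H
  atom 7 (O): bond orders sum to 2 → 0 H
  atom 8 (N): bond orders sum to 1 → 2 H
  atom 19 (O): bond orders sum to 1 → 1 H
Lipinski HBD = 3.
Acceptors: N atoms = 1, O atoms = 3 → HBA = 4.

3, 4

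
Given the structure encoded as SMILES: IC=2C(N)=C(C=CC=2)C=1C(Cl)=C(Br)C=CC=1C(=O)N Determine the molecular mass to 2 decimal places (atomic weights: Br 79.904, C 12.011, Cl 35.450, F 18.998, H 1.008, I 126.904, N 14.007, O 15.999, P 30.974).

451.49 g/mol

First, the molecular formula is C13H9BrClIN2O (counting implicit H from valence).
  Br: 1 × 79.904 = 79.904
  C: 13 × 12.011 = 156.143
  Cl: 1 × 35.450 = 35.450
  H: 9 × 1.008 = 9.072
  I: 1 × 126.904 = 126.904
  N: 2 × 14.007 = 28.014
  O: 1 × 15.999 = 15.999
Sum: 1×79.904 + 13×12.011 + 1×35.450 + 9×1.008 + 1×126.904 + 2×14.007 + 1×15.999 = 451.486 → 451.49 g/mol.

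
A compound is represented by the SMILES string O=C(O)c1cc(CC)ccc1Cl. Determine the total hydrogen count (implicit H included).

9

Walk through each heavy atom and fill implicit hydrogens from standard valence (C 4, N 3, O 2, S 2, halogen 1); for lowercase aromatic atoms, an aromatic c carries 1 H when it has two neighbours and 0 H with three, and aromatic n carries 0 H:
  atom 1: O, bond orders sum to 2 (valence 2) → 0 H
  atom 2: C, bond orders sum to 4 (valence 4) → 0 H
  atom 3: O, bond orders sum to 1 (valence 2) → 1 H
  atom 4: aromatic c, 3 neighbours → 0 H
  atom 5: aromatic c, 2 neighbours → 1 H
  atom 6: aromatic c, 3 neighbours → 0 H
  atom 7: C, bond orders sum to 2 (valence 4) → 2 H
  atom 8: C, bond orders sum to 1 (valence 4) → 3 H
  atom 9: aromatic c, 2 neighbours → 1 H
  atom 10: aromatic c, 2 neighbours → 1 H
  atom 11: aromatic c, 3 neighbours → 0 H
  atom 12: Cl (halogen, monovalent) → 0 H
Total hydrogens: 9.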